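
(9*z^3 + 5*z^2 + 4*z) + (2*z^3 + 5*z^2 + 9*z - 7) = 11*z^3 + 10*z^2 + 13*z - 7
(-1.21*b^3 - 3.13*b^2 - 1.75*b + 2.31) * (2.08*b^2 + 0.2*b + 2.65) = -2.5168*b^5 - 6.7524*b^4 - 7.4725*b^3 - 3.8397*b^2 - 4.1755*b + 6.1215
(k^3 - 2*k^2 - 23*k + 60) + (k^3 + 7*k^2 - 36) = 2*k^3 + 5*k^2 - 23*k + 24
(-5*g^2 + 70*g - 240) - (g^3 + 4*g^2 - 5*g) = -g^3 - 9*g^2 + 75*g - 240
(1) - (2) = -1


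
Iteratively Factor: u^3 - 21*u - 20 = (u + 1)*(u^2 - u - 20) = (u - 5)*(u + 1)*(u + 4)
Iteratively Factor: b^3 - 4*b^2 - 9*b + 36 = (b - 4)*(b^2 - 9) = (b - 4)*(b + 3)*(b - 3)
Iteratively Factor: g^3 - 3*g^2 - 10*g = (g)*(g^2 - 3*g - 10) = g*(g + 2)*(g - 5)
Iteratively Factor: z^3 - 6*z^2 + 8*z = (z - 2)*(z^2 - 4*z) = (z - 4)*(z - 2)*(z)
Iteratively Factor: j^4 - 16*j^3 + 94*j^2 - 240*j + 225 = (j - 5)*(j^3 - 11*j^2 + 39*j - 45) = (j - 5)*(j - 3)*(j^2 - 8*j + 15) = (j - 5)*(j - 3)^2*(j - 5)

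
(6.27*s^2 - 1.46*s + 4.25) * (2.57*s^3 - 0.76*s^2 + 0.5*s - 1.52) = 16.1139*s^5 - 8.5174*s^4 + 15.1671*s^3 - 13.4904*s^2 + 4.3442*s - 6.46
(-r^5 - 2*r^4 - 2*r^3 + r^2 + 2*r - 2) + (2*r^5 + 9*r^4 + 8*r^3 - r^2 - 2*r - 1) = r^5 + 7*r^4 + 6*r^3 - 3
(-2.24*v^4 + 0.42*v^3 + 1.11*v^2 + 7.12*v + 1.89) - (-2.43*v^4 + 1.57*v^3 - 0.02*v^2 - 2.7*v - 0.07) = 0.19*v^4 - 1.15*v^3 + 1.13*v^2 + 9.82*v + 1.96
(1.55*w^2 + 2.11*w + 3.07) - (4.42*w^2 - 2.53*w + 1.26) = -2.87*w^2 + 4.64*w + 1.81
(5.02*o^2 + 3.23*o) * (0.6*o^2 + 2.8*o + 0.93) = 3.012*o^4 + 15.994*o^3 + 13.7126*o^2 + 3.0039*o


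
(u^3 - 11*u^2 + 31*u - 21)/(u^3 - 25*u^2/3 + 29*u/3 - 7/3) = 3*(u - 3)/(3*u - 1)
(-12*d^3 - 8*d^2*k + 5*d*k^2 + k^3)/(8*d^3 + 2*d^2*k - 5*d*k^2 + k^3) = (-6*d - k)/(4*d - k)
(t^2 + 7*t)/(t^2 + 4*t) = (t + 7)/(t + 4)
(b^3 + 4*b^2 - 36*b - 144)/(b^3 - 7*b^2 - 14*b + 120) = (b + 6)/(b - 5)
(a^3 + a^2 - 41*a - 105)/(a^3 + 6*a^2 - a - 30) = (a - 7)/(a - 2)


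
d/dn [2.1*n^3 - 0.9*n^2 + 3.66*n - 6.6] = 6.3*n^2 - 1.8*n + 3.66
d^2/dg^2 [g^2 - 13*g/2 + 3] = 2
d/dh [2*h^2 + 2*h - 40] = 4*h + 2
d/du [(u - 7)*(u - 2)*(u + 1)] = 3*u^2 - 16*u + 5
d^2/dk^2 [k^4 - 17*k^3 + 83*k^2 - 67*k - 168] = 12*k^2 - 102*k + 166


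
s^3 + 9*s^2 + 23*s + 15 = (s + 1)*(s + 3)*(s + 5)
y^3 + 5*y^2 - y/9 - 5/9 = (y - 1/3)*(y + 1/3)*(y + 5)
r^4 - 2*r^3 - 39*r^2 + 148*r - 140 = (r - 5)*(r - 2)^2*(r + 7)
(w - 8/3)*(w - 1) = w^2 - 11*w/3 + 8/3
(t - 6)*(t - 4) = t^2 - 10*t + 24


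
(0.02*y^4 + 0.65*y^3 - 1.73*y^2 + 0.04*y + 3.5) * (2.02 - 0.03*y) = -0.0006*y^5 + 0.0209*y^4 + 1.3649*y^3 - 3.4958*y^2 - 0.0242*y + 7.07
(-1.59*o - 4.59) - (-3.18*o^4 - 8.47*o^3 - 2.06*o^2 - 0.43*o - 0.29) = 3.18*o^4 + 8.47*o^3 + 2.06*o^2 - 1.16*o - 4.3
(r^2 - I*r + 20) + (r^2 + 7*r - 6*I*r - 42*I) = 2*r^2 + 7*r - 7*I*r + 20 - 42*I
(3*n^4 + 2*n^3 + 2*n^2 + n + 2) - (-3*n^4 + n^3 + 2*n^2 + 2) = 6*n^4 + n^3 + n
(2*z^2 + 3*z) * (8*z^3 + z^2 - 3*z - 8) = 16*z^5 + 26*z^4 - 3*z^3 - 25*z^2 - 24*z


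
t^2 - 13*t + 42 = (t - 7)*(t - 6)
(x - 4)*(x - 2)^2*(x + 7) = x^4 - x^3 - 36*x^2 + 124*x - 112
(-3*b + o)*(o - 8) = -3*b*o + 24*b + o^2 - 8*o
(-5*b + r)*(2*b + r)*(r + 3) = -10*b^2*r - 30*b^2 - 3*b*r^2 - 9*b*r + r^3 + 3*r^2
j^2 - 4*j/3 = j*(j - 4/3)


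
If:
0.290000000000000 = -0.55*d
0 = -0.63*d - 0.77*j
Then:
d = -0.53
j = 0.43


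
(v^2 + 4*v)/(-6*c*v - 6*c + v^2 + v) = v*(v + 4)/(-6*c*v - 6*c + v^2 + v)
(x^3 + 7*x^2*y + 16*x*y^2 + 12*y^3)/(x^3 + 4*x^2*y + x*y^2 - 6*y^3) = (x + 2*y)/(x - y)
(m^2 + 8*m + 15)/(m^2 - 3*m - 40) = (m + 3)/(m - 8)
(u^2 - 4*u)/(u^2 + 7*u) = (u - 4)/(u + 7)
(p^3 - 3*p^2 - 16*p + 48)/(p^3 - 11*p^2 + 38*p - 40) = (p^2 + p - 12)/(p^2 - 7*p + 10)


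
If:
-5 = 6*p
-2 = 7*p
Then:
No Solution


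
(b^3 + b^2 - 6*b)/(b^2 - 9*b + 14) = b*(b + 3)/(b - 7)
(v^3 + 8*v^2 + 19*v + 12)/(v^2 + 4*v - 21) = (v^3 + 8*v^2 + 19*v + 12)/(v^2 + 4*v - 21)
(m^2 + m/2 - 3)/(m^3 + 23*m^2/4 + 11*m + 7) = 2*(2*m - 3)/(4*m^2 + 15*m + 14)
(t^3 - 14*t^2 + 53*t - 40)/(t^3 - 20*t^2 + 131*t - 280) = (t - 1)/(t - 7)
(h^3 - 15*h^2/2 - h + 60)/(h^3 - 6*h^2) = 1 - 3/(2*h) - 10/h^2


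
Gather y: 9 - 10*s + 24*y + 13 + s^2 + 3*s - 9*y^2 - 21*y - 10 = s^2 - 7*s - 9*y^2 + 3*y + 12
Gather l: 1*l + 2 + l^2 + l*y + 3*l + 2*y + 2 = l^2 + l*(y + 4) + 2*y + 4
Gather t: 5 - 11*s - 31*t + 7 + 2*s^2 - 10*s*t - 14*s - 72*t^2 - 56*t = 2*s^2 - 25*s - 72*t^2 + t*(-10*s - 87) + 12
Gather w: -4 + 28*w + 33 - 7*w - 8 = 21*w + 21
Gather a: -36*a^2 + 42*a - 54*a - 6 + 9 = -36*a^2 - 12*a + 3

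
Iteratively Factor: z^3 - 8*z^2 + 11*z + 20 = (z - 5)*(z^2 - 3*z - 4) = (z - 5)*(z - 4)*(z + 1)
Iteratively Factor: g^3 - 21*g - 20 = (g - 5)*(g^2 + 5*g + 4) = (g - 5)*(g + 4)*(g + 1)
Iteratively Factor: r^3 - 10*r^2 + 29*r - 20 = (r - 5)*(r^2 - 5*r + 4) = (r - 5)*(r - 4)*(r - 1)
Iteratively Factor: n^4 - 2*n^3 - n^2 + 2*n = (n - 2)*(n^3 - n) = n*(n - 2)*(n^2 - 1) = n*(n - 2)*(n - 1)*(n + 1)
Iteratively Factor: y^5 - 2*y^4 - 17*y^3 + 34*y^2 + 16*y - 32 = (y - 4)*(y^4 + 2*y^3 - 9*y^2 - 2*y + 8) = (y - 4)*(y - 2)*(y^3 + 4*y^2 - y - 4) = (y - 4)*(y - 2)*(y - 1)*(y^2 + 5*y + 4) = (y - 4)*(y - 2)*(y - 1)*(y + 1)*(y + 4)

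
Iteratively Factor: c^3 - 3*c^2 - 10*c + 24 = (c - 4)*(c^2 + c - 6) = (c - 4)*(c - 2)*(c + 3)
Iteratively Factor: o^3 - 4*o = (o - 2)*(o^2 + 2*o) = (o - 2)*(o + 2)*(o)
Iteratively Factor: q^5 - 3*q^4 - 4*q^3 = (q)*(q^4 - 3*q^3 - 4*q^2) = q^2*(q^3 - 3*q^2 - 4*q) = q^2*(q + 1)*(q^2 - 4*q) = q^3*(q + 1)*(q - 4)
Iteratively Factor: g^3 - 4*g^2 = (g)*(g^2 - 4*g) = g^2*(g - 4)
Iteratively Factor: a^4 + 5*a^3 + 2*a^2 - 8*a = (a + 2)*(a^3 + 3*a^2 - 4*a) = (a + 2)*(a + 4)*(a^2 - a) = a*(a + 2)*(a + 4)*(a - 1)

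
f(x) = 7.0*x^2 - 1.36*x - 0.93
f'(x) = 14.0*x - 1.36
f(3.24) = 68.15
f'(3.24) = 44.00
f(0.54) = 0.38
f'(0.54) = 6.20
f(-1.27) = 12.09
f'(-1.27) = -19.14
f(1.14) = 6.62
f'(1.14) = 14.60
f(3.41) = 75.83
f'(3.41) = 46.38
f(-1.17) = 10.24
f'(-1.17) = -17.74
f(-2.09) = 32.49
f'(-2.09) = -30.62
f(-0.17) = -0.50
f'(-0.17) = -3.74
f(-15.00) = 1594.47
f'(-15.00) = -211.36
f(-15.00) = 1594.47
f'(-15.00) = -211.36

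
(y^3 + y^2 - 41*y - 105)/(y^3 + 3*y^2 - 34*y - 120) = (y^2 - 4*y - 21)/(y^2 - 2*y - 24)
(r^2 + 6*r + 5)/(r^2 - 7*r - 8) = (r + 5)/(r - 8)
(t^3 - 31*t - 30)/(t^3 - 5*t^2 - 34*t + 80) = (t^2 - 5*t - 6)/(t^2 - 10*t + 16)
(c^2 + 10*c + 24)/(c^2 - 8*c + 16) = (c^2 + 10*c + 24)/(c^2 - 8*c + 16)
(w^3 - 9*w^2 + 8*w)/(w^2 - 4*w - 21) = w*(-w^2 + 9*w - 8)/(-w^2 + 4*w + 21)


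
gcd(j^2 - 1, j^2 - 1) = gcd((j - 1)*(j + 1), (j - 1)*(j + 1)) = j^2 - 1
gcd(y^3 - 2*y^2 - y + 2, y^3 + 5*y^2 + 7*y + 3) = y + 1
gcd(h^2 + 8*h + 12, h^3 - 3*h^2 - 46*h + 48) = h + 6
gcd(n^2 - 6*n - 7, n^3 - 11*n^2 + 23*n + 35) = n^2 - 6*n - 7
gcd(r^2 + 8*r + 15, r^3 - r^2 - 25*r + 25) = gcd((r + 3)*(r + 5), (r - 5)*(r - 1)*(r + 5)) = r + 5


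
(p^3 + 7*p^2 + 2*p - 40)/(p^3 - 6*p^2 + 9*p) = (p^3 + 7*p^2 + 2*p - 40)/(p*(p^2 - 6*p + 9))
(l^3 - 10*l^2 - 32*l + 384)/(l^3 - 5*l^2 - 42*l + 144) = (l - 8)/(l - 3)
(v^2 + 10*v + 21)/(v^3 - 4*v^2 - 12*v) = (v^2 + 10*v + 21)/(v*(v^2 - 4*v - 12))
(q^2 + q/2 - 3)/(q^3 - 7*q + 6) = (q^2 + q/2 - 3)/(q^3 - 7*q + 6)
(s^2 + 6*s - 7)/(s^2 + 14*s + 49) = (s - 1)/(s + 7)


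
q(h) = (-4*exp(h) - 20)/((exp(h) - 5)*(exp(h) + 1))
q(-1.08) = 3.42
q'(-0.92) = -0.42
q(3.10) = -0.27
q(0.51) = 3.00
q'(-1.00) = -0.41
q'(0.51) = 0.37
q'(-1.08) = -0.40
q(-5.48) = 3.99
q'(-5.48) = -0.01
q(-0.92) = 3.36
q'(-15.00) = 0.00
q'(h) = -(-4*exp(h) - 20)*exp(h)/((exp(h) - 5)*(exp(h) + 1)^2) - (-4*exp(h) - 20)*exp(h)/((exp(h) - 5)^2*(exp(h) + 1)) - 4*exp(h)/((exp(h) - 5)*(exp(h) + 1)) = 4*(exp(2*h) + 10*exp(h) - 15)*exp(h)/(exp(4*h) - 8*exp(3*h) + 6*exp(2*h) + 40*exp(h) + 25)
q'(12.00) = 0.00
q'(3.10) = 0.39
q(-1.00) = 3.39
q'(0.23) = -0.06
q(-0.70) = 3.26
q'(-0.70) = -0.43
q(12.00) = 0.00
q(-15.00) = 4.00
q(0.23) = 2.96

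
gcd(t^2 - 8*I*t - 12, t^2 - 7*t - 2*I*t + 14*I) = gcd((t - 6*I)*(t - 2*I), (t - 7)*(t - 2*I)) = t - 2*I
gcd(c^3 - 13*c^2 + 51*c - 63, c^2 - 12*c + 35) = c - 7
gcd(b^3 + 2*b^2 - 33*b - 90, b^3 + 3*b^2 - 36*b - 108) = b^2 - 3*b - 18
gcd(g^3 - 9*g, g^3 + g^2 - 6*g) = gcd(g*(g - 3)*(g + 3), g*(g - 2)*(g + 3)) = g^2 + 3*g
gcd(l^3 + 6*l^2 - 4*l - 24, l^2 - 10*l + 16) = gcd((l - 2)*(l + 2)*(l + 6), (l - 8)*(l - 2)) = l - 2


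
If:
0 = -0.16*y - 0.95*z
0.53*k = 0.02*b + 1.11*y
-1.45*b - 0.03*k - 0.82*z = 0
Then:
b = -0.307997984657392*z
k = -12.4467640748927*z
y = -5.9375*z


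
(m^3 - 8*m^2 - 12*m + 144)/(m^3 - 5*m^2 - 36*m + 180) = (m^2 - 2*m - 24)/(m^2 + m - 30)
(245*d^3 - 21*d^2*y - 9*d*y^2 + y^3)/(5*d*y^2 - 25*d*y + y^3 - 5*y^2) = (49*d^2 - 14*d*y + y^2)/(y*(y - 5))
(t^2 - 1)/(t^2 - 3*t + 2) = (t + 1)/(t - 2)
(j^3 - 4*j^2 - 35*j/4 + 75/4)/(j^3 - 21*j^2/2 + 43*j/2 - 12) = (2*j^2 - 5*j - 25)/(2*(j^2 - 9*j + 8))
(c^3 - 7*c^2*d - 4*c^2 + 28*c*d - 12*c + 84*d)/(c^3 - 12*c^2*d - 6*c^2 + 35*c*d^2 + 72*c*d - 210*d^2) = (c + 2)/(c - 5*d)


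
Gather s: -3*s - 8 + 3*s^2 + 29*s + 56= 3*s^2 + 26*s + 48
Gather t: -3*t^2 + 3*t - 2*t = -3*t^2 + t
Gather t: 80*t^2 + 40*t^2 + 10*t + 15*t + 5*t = 120*t^2 + 30*t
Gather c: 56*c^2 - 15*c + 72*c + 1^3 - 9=56*c^2 + 57*c - 8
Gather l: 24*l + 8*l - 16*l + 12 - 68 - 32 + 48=16*l - 40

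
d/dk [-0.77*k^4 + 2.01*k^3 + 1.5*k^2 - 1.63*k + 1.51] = -3.08*k^3 + 6.03*k^2 + 3.0*k - 1.63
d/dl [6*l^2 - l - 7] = 12*l - 1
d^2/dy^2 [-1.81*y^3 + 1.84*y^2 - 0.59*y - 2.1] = 3.68 - 10.86*y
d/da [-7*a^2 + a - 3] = 1 - 14*a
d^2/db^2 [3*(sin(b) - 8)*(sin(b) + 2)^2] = -27*sin(b)^3 + 48*sin(b)^2 + 102*sin(b) - 24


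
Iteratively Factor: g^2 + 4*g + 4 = (g + 2)*(g + 2)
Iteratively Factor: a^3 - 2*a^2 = (a)*(a^2 - 2*a) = a*(a - 2)*(a)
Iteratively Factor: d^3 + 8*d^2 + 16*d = (d + 4)*(d^2 + 4*d) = (d + 4)^2*(d)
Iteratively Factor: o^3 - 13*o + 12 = (o + 4)*(o^2 - 4*o + 3) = (o - 1)*(o + 4)*(o - 3)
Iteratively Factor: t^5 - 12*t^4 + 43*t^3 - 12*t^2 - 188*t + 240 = (t - 2)*(t^4 - 10*t^3 + 23*t^2 + 34*t - 120) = (t - 4)*(t - 2)*(t^3 - 6*t^2 - t + 30) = (t - 4)*(t - 2)*(t + 2)*(t^2 - 8*t + 15) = (t - 4)*(t - 3)*(t - 2)*(t + 2)*(t - 5)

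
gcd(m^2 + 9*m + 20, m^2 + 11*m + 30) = m + 5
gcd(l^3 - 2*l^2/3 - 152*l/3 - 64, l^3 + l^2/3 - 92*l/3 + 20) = l + 6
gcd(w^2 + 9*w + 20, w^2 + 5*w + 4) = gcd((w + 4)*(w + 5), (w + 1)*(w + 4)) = w + 4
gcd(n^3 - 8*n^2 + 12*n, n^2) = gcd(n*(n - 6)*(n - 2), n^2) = n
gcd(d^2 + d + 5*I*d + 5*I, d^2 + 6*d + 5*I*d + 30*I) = d + 5*I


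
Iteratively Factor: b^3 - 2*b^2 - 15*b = (b + 3)*(b^2 - 5*b) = b*(b + 3)*(b - 5)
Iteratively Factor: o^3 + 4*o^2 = (o)*(o^2 + 4*o) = o^2*(o + 4)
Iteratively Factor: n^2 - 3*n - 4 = (n + 1)*(n - 4)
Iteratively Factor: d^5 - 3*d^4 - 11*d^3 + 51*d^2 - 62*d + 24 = (d - 1)*(d^4 - 2*d^3 - 13*d^2 + 38*d - 24) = (d - 2)*(d - 1)*(d^3 - 13*d + 12) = (d - 3)*(d - 2)*(d - 1)*(d^2 + 3*d - 4) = (d - 3)*(d - 2)*(d - 1)^2*(d + 4)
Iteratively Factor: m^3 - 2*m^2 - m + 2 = (m - 2)*(m^2 - 1) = (m - 2)*(m - 1)*(m + 1)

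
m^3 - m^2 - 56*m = m*(m - 8)*(m + 7)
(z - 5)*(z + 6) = z^2 + z - 30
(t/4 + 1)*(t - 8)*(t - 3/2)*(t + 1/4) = t^4/4 - 21*t^3/16 - 219*t^2/32 + 83*t/8 + 3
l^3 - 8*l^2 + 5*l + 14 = (l - 7)*(l - 2)*(l + 1)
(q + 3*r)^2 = q^2 + 6*q*r + 9*r^2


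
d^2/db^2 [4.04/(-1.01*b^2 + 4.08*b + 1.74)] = (-8.242408*b^2 + 33.296064*b + 4.04*(2.02*b - 4.08)*(4.04*b - 8.16) + 14.199792)/(-1.01*b^2 + 4.08*b + 1.74)^3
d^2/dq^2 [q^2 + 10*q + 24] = 2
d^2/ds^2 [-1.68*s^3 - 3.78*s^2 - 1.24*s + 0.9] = -10.08*s - 7.56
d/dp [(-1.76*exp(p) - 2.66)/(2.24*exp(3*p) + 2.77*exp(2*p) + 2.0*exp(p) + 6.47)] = (7.8848*exp(3*p) + 22.7504*exp(2*p) + 14.7364*exp(p) - 6.0672)*exp(p)/(5.0176*exp(6*p) + 12.4096*exp(5*p) + 16.6329*exp(4*p) + 40.0656*exp(3*p) + 39.8438*exp(2*p) + 25.88*exp(p) + 41.8609)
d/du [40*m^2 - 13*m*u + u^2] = -13*m + 2*u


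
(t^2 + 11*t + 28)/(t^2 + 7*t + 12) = (t + 7)/(t + 3)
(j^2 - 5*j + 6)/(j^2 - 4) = (j - 3)/(j + 2)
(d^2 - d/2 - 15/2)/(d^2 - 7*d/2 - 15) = (d - 3)/(d - 6)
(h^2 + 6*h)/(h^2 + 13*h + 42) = h/(h + 7)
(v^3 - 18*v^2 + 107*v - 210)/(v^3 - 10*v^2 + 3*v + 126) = (v - 5)/(v + 3)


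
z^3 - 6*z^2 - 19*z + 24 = (z - 8)*(z - 1)*(z + 3)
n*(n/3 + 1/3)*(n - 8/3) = n^3/3 - 5*n^2/9 - 8*n/9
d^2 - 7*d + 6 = (d - 6)*(d - 1)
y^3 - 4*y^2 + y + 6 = (y - 3)*(y - 2)*(y + 1)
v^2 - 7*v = v*(v - 7)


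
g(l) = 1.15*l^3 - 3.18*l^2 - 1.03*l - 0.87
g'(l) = 3.45*l^2 - 6.36*l - 1.03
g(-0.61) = -1.69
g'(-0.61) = 4.13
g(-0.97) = -3.91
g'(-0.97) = 8.39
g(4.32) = 28.05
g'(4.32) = 35.88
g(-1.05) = -4.63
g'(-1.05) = 9.45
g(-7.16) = -578.64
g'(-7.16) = 221.37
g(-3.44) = -81.77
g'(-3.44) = 61.67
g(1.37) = -5.29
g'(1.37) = -3.27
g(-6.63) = -468.97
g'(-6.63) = 192.79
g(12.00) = 1516.05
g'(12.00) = 419.45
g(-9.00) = -1087.53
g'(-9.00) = 335.66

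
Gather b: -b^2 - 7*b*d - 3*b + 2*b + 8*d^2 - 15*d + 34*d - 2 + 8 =-b^2 + b*(-7*d - 1) + 8*d^2 + 19*d + 6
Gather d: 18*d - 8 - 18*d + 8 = 0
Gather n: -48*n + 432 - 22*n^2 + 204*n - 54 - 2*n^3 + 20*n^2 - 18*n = -2*n^3 - 2*n^2 + 138*n + 378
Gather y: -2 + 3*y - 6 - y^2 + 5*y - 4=-y^2 + 8*y - 12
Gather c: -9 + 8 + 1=0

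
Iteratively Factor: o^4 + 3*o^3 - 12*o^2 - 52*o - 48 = (o + 3)*(o^3 - 12*o - 16) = (o + 2)*(o + 3)*(o^2 - 2*o - 8) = (o + 2)^2*(o + 3)*(o - 4)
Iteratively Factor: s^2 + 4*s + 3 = (s + 1)*(s + 3)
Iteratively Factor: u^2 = (u)*(u)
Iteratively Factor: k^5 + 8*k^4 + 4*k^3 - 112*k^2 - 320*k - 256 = (k + 2)*(k^4 + 6*k^3 - 8*k^2 - 96*k - 128) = (k + 2)*(k + 4)*(k^3 + 2*k^2 - 16*k - 32) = (k + 2)^2*(k + 4)*(k^2 - 16) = (k - 4)*(k + 2)^2*(k + 4)*(k + 4)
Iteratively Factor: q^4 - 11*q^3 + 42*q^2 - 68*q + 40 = (q - 5)*(q^3 - 6*q^2 + 12*q - 8) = (q - 5)*(q - 2)*(q^2 - 4*q + 4) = (q - 5)*(q - 2)^2*(q - 2)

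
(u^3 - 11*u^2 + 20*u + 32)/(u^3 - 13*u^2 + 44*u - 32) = (u + 1)/(u - 1)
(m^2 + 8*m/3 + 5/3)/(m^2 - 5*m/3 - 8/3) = (3*m + 5)/(3*m - 8)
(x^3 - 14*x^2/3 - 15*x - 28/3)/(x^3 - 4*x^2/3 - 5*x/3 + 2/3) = (3*x^2 - 17*x - 28)/(3*x^2 - 7*x + 2)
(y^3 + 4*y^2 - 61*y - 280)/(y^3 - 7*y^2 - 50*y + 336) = (y + 5)/(y - 6)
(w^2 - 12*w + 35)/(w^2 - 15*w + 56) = (w - 5)/(w - 8)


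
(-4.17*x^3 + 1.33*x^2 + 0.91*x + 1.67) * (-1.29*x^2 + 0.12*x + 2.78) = 5.3793*x^5 - 2.2161*x^4 - 12.6069*x^3 + 1.6523*x^2 + 2.7302*x + 4.6426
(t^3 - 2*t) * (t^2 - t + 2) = t^5 - t^4 + 2*t^2 - 4*t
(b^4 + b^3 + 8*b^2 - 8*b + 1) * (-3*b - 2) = -3*b^5 - 5*b^4 - 26*b^3 + 8*b^2 + 13*b - 2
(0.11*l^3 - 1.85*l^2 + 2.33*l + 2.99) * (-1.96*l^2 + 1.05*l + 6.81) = -0.2156*l^5 + 3.7415*l^4 - 5.7602*l^3 - 16.0124*l^2 + 19.0068*l + 20.3619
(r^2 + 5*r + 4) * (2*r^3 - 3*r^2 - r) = 2*r^5 + 7*r^4 - 8*r^3 - 17*r^2 - 4*r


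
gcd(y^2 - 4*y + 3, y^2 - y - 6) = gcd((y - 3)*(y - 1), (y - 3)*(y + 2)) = y - 3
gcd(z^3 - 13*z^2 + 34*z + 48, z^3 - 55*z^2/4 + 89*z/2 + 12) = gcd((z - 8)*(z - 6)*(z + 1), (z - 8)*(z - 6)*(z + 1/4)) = z^2 - 14*z + 48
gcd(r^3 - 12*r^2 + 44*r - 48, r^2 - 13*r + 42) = r - 6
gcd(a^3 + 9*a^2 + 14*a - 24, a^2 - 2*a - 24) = a + 4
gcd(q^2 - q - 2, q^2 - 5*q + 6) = q - 2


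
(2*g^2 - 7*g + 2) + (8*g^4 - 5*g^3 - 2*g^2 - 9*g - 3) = 8*g^4 - 5*g^3 - 16*g - 1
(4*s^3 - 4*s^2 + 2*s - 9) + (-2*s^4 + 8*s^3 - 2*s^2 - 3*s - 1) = -2*s^4 + 12*s^3 - 6*s^2 - s - 10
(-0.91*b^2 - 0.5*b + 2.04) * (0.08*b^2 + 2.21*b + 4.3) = -0.0728*b^4 - 2.0511*b^3 - 4.8548*b^2 + 2.3584*b + 8.772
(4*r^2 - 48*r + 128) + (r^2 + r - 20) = 5*r^2 - 47*r + 108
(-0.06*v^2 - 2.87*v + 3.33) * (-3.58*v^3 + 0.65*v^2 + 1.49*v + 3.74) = 0.2148*v^5 + 10.2356*v^4 - 13.8763*v^3 - 2.3362*v^2 - 5.7721*v + 12.4542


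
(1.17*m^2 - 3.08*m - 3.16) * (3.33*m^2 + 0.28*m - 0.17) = 3.8961*m^4 - 9.9288*m^3 - 11.5841*m^2 - 0.3612*m + 0.5372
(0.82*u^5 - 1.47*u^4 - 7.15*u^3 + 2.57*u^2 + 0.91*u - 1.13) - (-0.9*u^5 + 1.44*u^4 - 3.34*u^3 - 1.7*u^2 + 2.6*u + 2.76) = 1.72*u^5 - 2.91*u^4 - 3.81*u^3 + 4.27*u^2 - 1.69*u - 3.89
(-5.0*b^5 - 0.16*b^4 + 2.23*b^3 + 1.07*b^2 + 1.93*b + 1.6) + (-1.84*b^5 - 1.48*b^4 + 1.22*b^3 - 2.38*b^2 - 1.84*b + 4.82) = -6.84*b^5 - 1.64*b^4 + 3.45*b^3 - 1.31*b^2 + 0.0899999999999999*b + 6.42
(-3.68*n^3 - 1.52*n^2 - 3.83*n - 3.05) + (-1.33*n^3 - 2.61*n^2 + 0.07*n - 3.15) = -5.01*n^3 - 4.13*n^2 - 3.76*n - 6.2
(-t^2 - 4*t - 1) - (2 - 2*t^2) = t^2 - 4*t - 3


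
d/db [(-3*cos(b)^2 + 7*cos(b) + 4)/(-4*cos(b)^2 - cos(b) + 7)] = (-31*cos(b)^2 + 10*cos(b) - 53)*sin(b)/(-4*sin(b)^2 + cos(b) - 3)^2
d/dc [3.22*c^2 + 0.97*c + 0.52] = 6.44*c + 0.97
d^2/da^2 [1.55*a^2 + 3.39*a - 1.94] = 3.10000000000000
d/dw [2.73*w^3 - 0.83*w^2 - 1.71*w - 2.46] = 8.19*w^2 - 1.66*w - 1.71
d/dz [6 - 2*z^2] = -4*z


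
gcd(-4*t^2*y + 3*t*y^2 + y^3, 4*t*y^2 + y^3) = 4*t*y + y^2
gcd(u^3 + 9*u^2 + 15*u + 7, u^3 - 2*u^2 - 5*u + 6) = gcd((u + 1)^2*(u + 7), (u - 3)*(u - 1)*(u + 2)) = 1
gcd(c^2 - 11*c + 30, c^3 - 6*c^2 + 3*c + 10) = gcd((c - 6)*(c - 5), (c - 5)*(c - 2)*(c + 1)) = c - 5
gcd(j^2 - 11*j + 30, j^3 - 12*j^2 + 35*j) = j - 5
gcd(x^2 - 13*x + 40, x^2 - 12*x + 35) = x - 5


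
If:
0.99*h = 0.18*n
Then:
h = 0.181818181818182*n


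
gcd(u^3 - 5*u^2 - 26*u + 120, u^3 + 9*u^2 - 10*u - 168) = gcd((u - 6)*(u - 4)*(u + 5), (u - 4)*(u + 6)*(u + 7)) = u - 4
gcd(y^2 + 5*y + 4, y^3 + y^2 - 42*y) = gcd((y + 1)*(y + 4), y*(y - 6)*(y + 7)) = 1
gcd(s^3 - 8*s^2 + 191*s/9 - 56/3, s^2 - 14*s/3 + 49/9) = s - 7/3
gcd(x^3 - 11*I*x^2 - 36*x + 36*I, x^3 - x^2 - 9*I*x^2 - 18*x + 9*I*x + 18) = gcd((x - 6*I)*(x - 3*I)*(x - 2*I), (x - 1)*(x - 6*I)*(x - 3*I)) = x^2 - 9*I*x - 18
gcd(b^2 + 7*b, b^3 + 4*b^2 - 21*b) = b^2 + 7*b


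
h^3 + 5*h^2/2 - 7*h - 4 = (h - 2)*(h + 1/2)*(h + 4)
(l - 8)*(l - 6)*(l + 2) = l^3 - 12*l^2 + 20*l + 96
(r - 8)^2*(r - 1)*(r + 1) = r^4 - 16*r^3 + 63*r^2 + 16*r - 64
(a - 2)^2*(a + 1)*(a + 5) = a^4 + 2*a^3 - 15*a^2 + 4*a + 20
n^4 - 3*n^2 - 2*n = n*(n - 2)*(n + 1)^2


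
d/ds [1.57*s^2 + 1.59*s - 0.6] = 3.14*s + 1.59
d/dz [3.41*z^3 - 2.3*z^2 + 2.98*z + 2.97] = 10.23*z^2 - 4.6*z + 2.98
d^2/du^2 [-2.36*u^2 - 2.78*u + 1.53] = -4.72000000000000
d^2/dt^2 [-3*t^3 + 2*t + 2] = -18*t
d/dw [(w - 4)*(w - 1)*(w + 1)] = 3*w^2 - 8*w - 1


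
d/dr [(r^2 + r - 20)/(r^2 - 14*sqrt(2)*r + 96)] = (-2*(r - 7*sqrt(2))*(r^2 + r - 20) + (2*r + 1)*(r^2 - 14*sqrt(2)*r + 96))/(r^2 - 14*sqrt(2)*r + 96)^2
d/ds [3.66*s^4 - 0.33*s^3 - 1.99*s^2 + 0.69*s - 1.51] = 14.64*s^3 - 0.99*s^2 - 3.98*s + 0.69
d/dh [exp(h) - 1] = exp(h)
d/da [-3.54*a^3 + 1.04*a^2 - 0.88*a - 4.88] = -10.62*a^2 + 2.08*a - 0.88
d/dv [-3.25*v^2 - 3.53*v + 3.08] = -6.5*v - 3.53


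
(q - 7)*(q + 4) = q^2 - 3*q - 28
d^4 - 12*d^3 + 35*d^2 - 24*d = d*(d - 8)*(d - 3)*(d - 1)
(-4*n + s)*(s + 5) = -4*n*s - 20*n + s^2 + 5*s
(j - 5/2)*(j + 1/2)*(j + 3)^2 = j^4 + 4*j^3 - 17*j^2/4 - 51*j/2 - 45/4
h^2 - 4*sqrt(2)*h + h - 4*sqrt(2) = (h + 1)*(h - 4*sqrt(2))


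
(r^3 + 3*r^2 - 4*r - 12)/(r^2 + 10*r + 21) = (r^2 - 4)/(r + 7)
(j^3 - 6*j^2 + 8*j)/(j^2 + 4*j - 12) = j*(j - 4)/(j + 6)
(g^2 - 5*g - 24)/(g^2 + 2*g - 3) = (g - 8)/(g - 1)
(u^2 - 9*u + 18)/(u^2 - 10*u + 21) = (u - 6)/(u - 7)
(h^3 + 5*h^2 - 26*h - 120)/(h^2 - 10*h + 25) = (h^2 + 10*h + 24)/(h - 5)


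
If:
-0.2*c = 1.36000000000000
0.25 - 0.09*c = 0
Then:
No Solution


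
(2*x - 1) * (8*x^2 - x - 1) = 16*x^3 - 10*x^2 - x + 1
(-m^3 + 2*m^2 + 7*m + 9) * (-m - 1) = m^4 - m^3 - 9*m^2 - 16*m - 9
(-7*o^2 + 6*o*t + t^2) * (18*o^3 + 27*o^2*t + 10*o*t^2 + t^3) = -126*o^5 - 81*o^4*t + 110*o^3*t^2 + 80*o^2*t^3 + 16*o*t^4 + t^5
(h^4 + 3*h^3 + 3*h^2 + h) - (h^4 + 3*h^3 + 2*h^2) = h^2 + h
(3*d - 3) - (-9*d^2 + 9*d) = 9*d^2 - 6*d - 3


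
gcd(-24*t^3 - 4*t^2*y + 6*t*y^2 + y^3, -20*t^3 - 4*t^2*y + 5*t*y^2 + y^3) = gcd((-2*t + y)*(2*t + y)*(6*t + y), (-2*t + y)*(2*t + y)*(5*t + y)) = -4*t^2 + y^2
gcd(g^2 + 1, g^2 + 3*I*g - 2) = g + I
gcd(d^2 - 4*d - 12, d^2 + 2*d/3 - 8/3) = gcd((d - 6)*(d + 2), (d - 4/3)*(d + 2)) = d + 2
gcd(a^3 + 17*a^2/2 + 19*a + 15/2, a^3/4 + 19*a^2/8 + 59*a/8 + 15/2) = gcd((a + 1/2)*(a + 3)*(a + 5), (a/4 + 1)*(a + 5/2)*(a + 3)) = a + 3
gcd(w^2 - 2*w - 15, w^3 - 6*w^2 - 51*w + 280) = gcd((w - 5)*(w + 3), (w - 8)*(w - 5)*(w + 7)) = w - 5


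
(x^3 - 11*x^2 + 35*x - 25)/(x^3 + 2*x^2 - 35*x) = (x^2 - 6*x + 5)/(x*(x + 7))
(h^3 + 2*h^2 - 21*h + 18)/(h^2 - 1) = (h^2 + 3*h - 18)/(h + 1)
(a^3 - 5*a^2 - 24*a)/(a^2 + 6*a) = (a^2 - 5*a - 24)/(a + 6)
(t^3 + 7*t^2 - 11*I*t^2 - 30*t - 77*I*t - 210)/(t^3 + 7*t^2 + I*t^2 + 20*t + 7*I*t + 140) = (t^2 - 11*I*t - 30)/(t^2 + I*t + 20)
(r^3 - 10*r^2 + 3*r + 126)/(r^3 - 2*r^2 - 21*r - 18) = (r - 7)/(r + 1)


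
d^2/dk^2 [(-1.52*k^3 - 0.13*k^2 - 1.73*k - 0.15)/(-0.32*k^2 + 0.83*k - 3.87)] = (-4.44089209850063e-16*k^5 + 8.88178419700125e-16*k^4 - 1.24712*k^3 - 30.168144*k^2 + 123.495696*k + 14.84301)/(0.032768*k^6 - 0.254976*k^5 + 1.850208*k^4 - 6.739019*k^3 + 22.375953*k^2 - 37.292481*k + 57.960603)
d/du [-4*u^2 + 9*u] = 9 - 8*u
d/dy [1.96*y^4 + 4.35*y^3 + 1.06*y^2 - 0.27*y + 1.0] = 7.84*y^3 + 13.05*y^2 + 2.12*y - 0.27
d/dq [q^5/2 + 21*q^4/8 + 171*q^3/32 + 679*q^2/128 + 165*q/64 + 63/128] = 5*q^4/2 + 21*q^3/2 + 513*q^2/32 + 679*q/64 + 165/64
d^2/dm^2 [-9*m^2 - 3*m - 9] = -18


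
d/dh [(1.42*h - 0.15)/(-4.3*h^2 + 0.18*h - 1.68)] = (6.106*h^2 - 1.29*h - 2.3586)/(18.49*h^4 - 1.548*h^3 + 14.4804*h^2 - 0.6048*h + 2.8224)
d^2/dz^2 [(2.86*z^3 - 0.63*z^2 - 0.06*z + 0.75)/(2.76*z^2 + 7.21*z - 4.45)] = (-2.8421709430404e-14*z^5 + 391.761476*z^3 - 562.71678*z^2 + 424.93758*z + 67.59786)/(21.024576*z^6 + 164.768688*z^5 + 328.733388*z^4 - 156.513959*z^3 - 530.023035*z^2 + 428.328075*z - 88.121125)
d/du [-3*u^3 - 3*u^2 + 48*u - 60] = -9*u^2 - 6*u + 48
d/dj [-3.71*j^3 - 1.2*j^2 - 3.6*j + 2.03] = -11.13*j^2 - 2.4*j - 3.6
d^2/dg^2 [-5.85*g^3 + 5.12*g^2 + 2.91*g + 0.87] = 10.24 - 35.1*g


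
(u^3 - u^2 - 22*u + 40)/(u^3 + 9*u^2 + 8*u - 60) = (u - 4)/(u + 6)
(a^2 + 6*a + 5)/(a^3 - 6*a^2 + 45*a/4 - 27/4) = 4*(a^2 + 6*a + 5)/(4*a^3 - 24*a^2 + 45*a - 27)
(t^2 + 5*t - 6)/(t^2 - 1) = (t + 6)/(t + 1)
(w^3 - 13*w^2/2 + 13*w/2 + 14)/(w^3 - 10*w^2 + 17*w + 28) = (w - 7/2)/(w - 7)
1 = 1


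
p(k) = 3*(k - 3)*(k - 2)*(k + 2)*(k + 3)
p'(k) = 3*(k - 3)*(k - 2)*(k + 2) + 3*(k - 3)*(k - 2)*(k + 3) + 3*(k - 3)*(k + 2)*(k + 3) + 3*(k - 2)*(k + 2)*(k + 3) = 12*k^3 - 78*k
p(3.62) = 112.10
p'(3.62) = 286.90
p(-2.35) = -15.88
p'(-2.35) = 27.57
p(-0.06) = 107.86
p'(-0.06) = 4.68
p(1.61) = 27.07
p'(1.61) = -75.50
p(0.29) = 104.74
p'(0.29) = -22.33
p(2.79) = -13.80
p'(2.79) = 42.99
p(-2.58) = -18.68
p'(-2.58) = -4.84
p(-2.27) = -13.31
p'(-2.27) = 36.70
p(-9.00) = 16632.00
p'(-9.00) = -8046.00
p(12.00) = 56700.00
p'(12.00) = 19800.00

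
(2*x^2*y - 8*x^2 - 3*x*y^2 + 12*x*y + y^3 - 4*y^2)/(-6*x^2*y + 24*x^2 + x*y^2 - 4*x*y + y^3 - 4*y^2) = (-x + y)/(3*x + y)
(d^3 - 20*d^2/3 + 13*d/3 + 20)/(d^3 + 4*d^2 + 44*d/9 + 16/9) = 3*(d^2 - 8*d + 15)/(3*d^2 + 8*d + 4)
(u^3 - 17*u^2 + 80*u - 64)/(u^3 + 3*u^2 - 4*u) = (u^2 - 16*u + 64)/(u*(u + 4))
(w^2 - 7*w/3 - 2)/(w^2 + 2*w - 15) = (w + 2/3)/(w + 5)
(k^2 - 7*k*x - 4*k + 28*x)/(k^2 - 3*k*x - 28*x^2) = (k - 4)/(k + 4*x)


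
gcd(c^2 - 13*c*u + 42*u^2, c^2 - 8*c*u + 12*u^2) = -c + 6*u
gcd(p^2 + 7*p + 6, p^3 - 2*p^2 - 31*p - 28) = p + 1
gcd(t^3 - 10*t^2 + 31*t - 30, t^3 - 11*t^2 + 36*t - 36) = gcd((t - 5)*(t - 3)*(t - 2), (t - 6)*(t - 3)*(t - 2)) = t^2 - 5*t + 6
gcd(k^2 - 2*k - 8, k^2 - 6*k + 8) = k - 4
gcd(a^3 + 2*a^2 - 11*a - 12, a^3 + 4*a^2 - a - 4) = a^2 + 5*a + 4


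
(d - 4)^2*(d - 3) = d^3 - 11*d^2 + 40*d - 48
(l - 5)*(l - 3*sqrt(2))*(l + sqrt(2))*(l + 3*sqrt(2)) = l^4 - 5*l^3 + sqrt(2)*l^3 - 18*l^2 - 5*sqrt(2)*l^2 - 18*sqrt(2)*l + 90*l + 90*sqrt(2)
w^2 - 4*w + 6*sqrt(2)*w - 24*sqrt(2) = (w - 4)*(w + 6*sqrt(2))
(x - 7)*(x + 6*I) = x^2 - 7*x + 6*I*x - 42*I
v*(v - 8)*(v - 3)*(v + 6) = v^4 - 5*v^3 - 42*v^2 + 144*v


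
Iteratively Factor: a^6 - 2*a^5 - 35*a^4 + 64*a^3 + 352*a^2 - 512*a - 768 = (a + 4)*(a^5 - 6*a^4 - 11*a^3 + 108*a^2 - 80*a - 192) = (a - 3)*(a + 4)*(a^4 - 3*a^3 - 20*a^2 + 48*a + 64) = (a - 3)*(a + 1)*(a + 4)*(a^3 - 4*a^2 - 16*a + 64) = (a - 4)*(a - 3)*(a + 1)*(a + 4)*(a^2 - 16) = (a - 4)^2*(a - 3)*(a + 1)*(a + 4)*(a + 4)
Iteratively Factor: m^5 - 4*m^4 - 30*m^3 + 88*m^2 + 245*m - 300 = (m - 5)*(m^4 + m^3 - 25*m^2 - 37*m + 60) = (m - 5)*(m + 4)*(m^3 - 3*m^2 - 13*m + 15) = (m - 5)*(m - 1)*(m + 4)*(m^2 - 2*m - 15) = (m - 5)*(m - 1)*(m + 3)*(m + 4)*(m - 5)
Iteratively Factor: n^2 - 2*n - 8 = (n - 4)*(n + 2)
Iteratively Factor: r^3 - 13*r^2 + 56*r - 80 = (r - 4)*(r^2 - 9*r + 20) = (r - 4)^2*(r - 5)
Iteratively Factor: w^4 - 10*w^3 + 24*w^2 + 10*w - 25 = (w - 5)*(w^3 - 5*w^2 - w + 5) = (w - 5)*(w + 1)*(w^2 - 6*w + 5) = (w - 5)*(w - 1)*(w + 1)*(w - 5)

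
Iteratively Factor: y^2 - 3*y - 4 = (y - 4)*(y + 1)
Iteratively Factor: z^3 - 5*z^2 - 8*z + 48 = (z + 3)*(z^2 - 8*z + 16) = (z - 4)*(z + 3)*(z - 4)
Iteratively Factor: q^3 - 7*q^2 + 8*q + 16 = (q - 4)*(q^2 - 3*q - 4) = (q - 4)*(q + 1)*(q - 4)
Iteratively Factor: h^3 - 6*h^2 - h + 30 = (h - 5)*(h^2 - h - 6) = (h - 5)*(h - 3)*(h + 2)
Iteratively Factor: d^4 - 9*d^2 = (d + 3)*(d^3 - 3*d^2) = d*(d + 3)*(d^2 - 3*d) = d^2*(d + 3)*(d - 3)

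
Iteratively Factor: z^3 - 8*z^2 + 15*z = (z - 3)*(z^2 - 5*z) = z*(z - 3)*(z - 5)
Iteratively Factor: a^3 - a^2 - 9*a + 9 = (a + 3)*(a^2 - 4*a + 3) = (a - 1)*(a + 3)*(a - 3)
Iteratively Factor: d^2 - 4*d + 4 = (d - 2)*(d - 2)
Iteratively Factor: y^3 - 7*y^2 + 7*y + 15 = (y - 5)*(y^2 - 2*y - 3) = (y - 5)*(y - 3)*(y + 1)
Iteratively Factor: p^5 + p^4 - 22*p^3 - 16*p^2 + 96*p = (p + 4)*(p^4 - 3*p^3 - 10*p^2 + 24*p) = (p + 3)*(p + 4)*(p^3 - 6*p^2 + 8*p) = p*(p + 3)*(p + 4)*(p^2 - 6*p + 8) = p*(p - 2)*(p + 3)*(p + 4)*(p - 4)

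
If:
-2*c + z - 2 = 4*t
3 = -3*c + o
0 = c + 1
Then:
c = -1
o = 0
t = z/4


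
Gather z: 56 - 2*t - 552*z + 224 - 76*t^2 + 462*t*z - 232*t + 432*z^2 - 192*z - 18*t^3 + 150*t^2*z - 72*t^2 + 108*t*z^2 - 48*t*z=-18*t^3 - 148*t^2 - 234*t + z^2*(108*t + 432) + z*(150*t^2 + 414*t - 744) + 280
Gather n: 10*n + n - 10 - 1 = 11*n - 11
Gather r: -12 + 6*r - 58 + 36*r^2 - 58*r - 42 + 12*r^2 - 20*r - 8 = 48*r^2 - 72*r - 120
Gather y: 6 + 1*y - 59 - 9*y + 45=-8*y - 8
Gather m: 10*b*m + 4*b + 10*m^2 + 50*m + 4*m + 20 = 4*b + 10*m^2 + m*(10*b + 54) + 20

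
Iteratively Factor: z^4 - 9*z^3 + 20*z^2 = (z)*(z^3 - 9*z^2 + 20*z) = z*(z - 4)*(z^2 - 5*z) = z^2*(z - 4)*(z - 5)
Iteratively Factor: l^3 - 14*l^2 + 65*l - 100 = (l - 5)*(l^2 - 9*l + 20) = (l - 5)^2*(l - 4)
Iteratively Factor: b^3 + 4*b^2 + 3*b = (b + 1)*(b^2 + 3*b) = b*(b + 1)*(b + 3)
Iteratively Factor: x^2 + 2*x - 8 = (x + 4)*(x - 2)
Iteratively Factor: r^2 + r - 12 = (r - 3)*(r + 4)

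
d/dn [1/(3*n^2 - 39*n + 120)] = (13 - 2*n)/(3*(n^2 - 13*n + 40)^2)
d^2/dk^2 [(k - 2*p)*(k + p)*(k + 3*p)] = 6*k + 4*p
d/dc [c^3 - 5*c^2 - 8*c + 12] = 3*c^2 - 10*c - 8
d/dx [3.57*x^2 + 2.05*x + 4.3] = 7.14*x + 2.05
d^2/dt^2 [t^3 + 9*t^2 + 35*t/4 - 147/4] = 6*t + 18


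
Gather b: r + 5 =r + 5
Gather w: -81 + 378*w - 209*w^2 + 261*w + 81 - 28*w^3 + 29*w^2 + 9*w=-28*w^3 - 180*w^2 + 648*w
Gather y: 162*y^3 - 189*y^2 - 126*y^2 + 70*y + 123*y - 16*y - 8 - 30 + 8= 162*y^3 - 315*y^2 + 177*y - 30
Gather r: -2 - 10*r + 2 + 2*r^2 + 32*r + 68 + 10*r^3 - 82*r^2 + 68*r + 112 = 10*r^3 - 80*r^2 + 90*r + 180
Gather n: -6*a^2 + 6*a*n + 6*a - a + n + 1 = -6*a^2 + 5*a + n*(6*a + 1) + 1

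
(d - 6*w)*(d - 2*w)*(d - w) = d^3 - 9*d^2*w + 20*d*w^2 - 12*w^3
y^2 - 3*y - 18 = (y - 6)*(y + 3)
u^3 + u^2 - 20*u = u*(u - 4)*(u + 5)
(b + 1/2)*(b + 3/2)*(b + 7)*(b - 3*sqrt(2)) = b^4 - 3*sqrt(2)*b^3 + 9*b^3 - 27*sqrt(2)*b^2 + 59*b^2/4 - 177*sqrt(2)*b/4 + 21*b/4 - 63*sqrt(2)/4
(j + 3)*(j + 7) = j^2 + 10*j + 21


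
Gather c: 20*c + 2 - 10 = 20*c - 8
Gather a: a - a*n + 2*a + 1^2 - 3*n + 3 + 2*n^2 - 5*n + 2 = a*(3 - n) + 2*n^2 - 8*n + 6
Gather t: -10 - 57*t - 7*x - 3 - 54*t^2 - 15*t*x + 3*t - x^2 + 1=-54*t^2 + t*(-15*x - 54) - x^2 - 7*x - 12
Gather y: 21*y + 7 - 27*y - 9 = -6*y - 2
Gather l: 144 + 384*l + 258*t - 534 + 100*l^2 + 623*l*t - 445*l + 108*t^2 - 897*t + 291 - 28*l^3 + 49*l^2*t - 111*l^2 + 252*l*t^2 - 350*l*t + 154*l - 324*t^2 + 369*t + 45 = -28*l^3 + l^2*(49*t - 11) + l*(252*t^2 + 273*t + 93) - 216*t^2 - 270*t - 54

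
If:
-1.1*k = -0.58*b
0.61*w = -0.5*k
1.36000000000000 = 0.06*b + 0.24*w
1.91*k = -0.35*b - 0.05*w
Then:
No Solution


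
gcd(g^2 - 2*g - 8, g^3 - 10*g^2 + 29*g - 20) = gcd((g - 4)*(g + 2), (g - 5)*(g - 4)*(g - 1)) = g - 4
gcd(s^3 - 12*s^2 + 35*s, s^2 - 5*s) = s^2 - 5*s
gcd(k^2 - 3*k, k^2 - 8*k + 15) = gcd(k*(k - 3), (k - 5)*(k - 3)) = k - 3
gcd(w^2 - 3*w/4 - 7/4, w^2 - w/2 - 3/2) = w + 1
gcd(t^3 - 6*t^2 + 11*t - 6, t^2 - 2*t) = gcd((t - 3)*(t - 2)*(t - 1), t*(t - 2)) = t - 2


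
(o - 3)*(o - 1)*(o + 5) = o^3 + o^2 - 17*o + 15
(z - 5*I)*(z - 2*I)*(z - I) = z^3 - 8*I*z^2 - 17*z + 10*I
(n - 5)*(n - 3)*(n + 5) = n^3 - 3*n^2 - 25*n + 75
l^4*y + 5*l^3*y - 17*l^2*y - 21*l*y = l*(l - 3)*(l + 7)*(l*y + y)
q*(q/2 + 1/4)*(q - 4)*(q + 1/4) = q^4/2 - 13*q^3/8 - 23*q^2/16 - q/4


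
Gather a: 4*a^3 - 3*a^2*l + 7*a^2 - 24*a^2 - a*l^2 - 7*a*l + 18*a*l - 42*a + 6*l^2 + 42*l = 4*a^3 + a^2*(-3*l - 17) + a*(-l^2 + 11*l - 42) + 6*l^2 + 42*l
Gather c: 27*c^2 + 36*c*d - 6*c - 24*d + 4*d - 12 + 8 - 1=27*c^2 + c*(36*d - 6) - 20*d - 5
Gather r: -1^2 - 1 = -2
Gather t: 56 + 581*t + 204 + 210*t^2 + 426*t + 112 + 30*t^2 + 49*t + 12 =240*t^2 + 1056*t + 384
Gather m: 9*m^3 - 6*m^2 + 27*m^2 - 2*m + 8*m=9*m^3 + 21*m^2 + 6*m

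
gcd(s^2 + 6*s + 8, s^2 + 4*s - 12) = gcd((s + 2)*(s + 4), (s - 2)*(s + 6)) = 1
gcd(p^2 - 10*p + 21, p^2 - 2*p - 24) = 1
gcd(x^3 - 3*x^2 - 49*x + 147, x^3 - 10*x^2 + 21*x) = x^2 - 10*x + 21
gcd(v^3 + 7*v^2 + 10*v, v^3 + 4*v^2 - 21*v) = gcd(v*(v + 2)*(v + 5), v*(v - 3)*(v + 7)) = v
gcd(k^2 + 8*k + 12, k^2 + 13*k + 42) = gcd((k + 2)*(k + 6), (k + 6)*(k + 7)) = k + 6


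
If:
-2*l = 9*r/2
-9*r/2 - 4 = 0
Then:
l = 2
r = -8/9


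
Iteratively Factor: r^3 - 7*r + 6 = (r + 3)*(r^2 - 3*r + 2) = (r - 2)*(r + 3)*(r - 1)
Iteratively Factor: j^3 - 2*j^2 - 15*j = (j - 5)*(j^2 + 3*j) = (j - 5)*(j + 3)*(j)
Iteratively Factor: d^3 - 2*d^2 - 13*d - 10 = (d + 1)*(d^2 - 3*d - 10) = (d - 5)*(d + 1)*(d + 2)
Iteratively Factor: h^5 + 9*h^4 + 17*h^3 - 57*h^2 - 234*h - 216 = (h + 3)*(h^4 + 6*h^3 - h^2 - 54*h - 72) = (h + 3)^2*(h^3 + 3*h^2 - 10*h - 24) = (h + 2)*(h + 3)^2*(h^2 + h - 12) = (h - 3)*(h + 2)*(h + 3)^2*(h + 4)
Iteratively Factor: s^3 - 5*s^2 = (s)*(s^2 - 5*s) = s^2*(s - 5)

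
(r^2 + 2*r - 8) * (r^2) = r^4 + 2*r^3 - 8*r^2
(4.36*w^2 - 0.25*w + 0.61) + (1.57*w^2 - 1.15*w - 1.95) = 5.93*w^2 - 1.4*w - 1.34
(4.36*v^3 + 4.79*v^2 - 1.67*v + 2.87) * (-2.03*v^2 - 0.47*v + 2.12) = -8.8508*v^5 - 11.7729*v^4 + 10.382*v^3 + 5.1136*v^2 - 4.8893*v + 6.0844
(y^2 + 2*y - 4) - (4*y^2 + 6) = -3*y^2 + 2*y - 10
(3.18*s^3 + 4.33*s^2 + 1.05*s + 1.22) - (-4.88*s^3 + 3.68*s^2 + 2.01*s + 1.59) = 8.06*s^3 + 0.65*s^2 - 0.96*s - 0.37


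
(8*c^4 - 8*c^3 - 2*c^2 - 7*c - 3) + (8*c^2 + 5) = 8*c^4 - 8*c^3 + 6*c^2 - 7*c + 2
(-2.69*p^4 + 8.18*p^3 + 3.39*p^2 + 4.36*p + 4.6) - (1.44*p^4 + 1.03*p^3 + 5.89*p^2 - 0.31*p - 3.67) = -4.13*p^4 + 7.15*p^3 - 2.5*p^2 + 4.67*p + 8.27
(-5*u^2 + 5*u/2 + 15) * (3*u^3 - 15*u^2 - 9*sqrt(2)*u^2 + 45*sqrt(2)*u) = -15*u^5 + 45*sqrt(2)*u^4 + 165*u^4/2 - 495*sqrt(2)*u^3/2 + 15*u^3/2 - 225*u^2 - 45*sqrt(2)*u^2/2 + 675*sqrt(2)*u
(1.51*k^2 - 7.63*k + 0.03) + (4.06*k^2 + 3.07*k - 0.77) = 5.57*k^2 - 4.56*k - 0.74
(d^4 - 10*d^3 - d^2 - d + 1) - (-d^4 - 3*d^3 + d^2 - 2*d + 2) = 2*d^4 - 7*d^3 - 2*d^2 + d - 1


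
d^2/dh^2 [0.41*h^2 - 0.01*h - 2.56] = 0.820000000000000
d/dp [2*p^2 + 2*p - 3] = 4*p + 2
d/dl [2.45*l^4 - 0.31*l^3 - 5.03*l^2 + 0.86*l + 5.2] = 9.8*l^3 - 0.93*l^2 - 10.06*l + 0.86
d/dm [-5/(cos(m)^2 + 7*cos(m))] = -5*(2*cos(m) + 7)*sin(m)/((cos(m) + 7)^2*cos(m)^2)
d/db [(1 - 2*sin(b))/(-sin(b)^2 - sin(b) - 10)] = (2*sin(b) + cos(2*b) + 20)*cos(b)/(sin(b)^2 + sin(b) + 10)^2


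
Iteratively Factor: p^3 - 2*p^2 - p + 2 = (p + 1)*(p^2 - 3*p + 2) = (p - 1)*(p + 1)*(p - 2)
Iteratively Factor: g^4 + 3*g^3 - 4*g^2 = (g - 1)*(g^3 + 4*g^2) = (g - 1)*(g + 4)*(g^2) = g*(g - 1)*(g + 4)*(g)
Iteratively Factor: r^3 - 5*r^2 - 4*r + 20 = (r - 2)*(r^2 - 3*r - 10) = (r - 5)*(r - 2)*(r + 2)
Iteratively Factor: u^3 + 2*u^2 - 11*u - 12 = (u + 1)*(u^2 + u - 12) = (u + 1)*(u + 4)*(u - 3)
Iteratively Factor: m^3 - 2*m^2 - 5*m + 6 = (m - 1)*(m^2 - m - 6) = (m - 1)*(m + 2)*(m - 3)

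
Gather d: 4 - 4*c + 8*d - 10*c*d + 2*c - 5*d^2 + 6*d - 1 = -2*c - 5*d^2 + d*(14 - 10*c) + 3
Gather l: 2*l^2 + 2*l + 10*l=2*l^2 + 12*l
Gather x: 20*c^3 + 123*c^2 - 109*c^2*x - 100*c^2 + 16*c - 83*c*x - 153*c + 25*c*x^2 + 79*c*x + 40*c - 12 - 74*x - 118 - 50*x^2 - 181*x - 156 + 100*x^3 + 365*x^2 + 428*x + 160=20*c^3 + 23*c^2 - 97*c + 100*x^3 + x^2*(25*c + 315) + x*(-109*c^2 - 4*c + 173) - 126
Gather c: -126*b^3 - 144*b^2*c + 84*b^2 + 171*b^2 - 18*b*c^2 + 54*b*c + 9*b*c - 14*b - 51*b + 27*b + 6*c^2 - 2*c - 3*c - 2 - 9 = -126*b^3 + 255*b^2 - 38*b + c^2*(6 - 18*b) + c*(-144*b^2 + 63*b - 5) - 11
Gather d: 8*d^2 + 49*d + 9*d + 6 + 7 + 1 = 8*d^2 + 58*d + 14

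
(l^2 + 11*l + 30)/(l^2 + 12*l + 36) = (l + 5)/(l + 6)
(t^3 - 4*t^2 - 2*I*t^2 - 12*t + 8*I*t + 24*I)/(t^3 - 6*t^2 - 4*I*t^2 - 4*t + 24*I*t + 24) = (t + 2)/(t - 2*I)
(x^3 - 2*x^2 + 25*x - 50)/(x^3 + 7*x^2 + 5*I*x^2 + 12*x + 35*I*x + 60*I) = (x^2 - x*(2 + 5*I) + 10*I)/(x^2 + 7*x + 12)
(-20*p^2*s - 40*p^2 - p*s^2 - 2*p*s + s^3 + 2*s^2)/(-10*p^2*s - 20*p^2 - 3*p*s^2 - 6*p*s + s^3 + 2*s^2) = (4*p + s)/(2*p + s)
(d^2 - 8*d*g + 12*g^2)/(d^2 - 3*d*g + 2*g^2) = (d - 6*g)/(d - g)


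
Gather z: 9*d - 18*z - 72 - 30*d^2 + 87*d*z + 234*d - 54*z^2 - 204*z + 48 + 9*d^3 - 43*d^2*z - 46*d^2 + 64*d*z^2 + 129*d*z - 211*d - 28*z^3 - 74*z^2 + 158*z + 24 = 9*d^3 - 76*d^2 + 32*d - 28*z^3 + z^2*(64*d - 128) + z*(-43*d^2 + 216*d - 64)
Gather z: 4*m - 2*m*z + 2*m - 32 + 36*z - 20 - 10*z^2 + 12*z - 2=6*m - 10*z^2 + z*(48 - 2*m) - 54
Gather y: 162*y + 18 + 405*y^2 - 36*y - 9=405*y^2 + 126*y + 9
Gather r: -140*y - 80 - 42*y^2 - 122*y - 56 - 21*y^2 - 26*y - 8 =-63*y^2 - 288*y - 144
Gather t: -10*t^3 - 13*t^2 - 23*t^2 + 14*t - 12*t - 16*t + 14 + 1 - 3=-10*t^3 - 36*t^2 - 14*t + 12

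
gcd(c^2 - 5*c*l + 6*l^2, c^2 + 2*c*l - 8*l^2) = c - 2*l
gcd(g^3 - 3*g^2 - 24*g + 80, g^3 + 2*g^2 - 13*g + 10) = g + 5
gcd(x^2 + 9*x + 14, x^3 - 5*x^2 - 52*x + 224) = x + 7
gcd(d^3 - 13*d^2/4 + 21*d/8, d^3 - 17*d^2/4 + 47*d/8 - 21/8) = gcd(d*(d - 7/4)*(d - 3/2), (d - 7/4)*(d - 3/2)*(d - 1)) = d^2 - 13*d/4 + 21/8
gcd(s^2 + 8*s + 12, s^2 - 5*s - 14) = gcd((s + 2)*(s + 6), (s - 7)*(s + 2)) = s + 2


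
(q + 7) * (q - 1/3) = q^2 + 20*q/3 - 7/3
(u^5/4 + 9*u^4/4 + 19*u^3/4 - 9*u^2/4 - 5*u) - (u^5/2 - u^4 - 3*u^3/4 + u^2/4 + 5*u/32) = -u^5/4 + 13*u^4/4 + 11*u^3/2 - 5*u^2/2 - 165*u/32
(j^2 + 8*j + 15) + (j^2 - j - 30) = 2*j^2 + 7*j - 15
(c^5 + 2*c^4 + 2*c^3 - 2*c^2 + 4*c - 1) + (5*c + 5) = c^5 + 2*c^4 + 2*c^3 - 2*c^2 + 9*c + 4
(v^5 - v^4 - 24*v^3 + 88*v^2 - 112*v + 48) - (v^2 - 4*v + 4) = v^5 - v^4 - 24*v^3 + 87*v^2 - 108*v + 44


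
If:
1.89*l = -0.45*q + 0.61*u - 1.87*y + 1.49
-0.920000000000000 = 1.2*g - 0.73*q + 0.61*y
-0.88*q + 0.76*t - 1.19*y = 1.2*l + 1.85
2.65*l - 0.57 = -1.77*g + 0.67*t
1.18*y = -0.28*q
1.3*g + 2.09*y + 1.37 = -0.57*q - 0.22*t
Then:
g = -1.96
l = 3.02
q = -1.64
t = 5.91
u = 6.90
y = 0.39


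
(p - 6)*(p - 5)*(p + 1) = p^3 - 10*p^2 + 19*p + 30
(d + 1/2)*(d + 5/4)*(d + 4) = d^3 + 23*d^2/4 + 61*d/8 + 5/2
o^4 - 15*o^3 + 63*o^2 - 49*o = o*(o - 7)^2*(o - 1)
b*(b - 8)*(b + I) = b^3 - 8*b^2 + I*b^2 - 8*I*b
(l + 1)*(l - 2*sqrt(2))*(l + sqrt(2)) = l^3 - sqrt(2)*l^2 + l^2 - 4*l - sqrt(2)*l - 4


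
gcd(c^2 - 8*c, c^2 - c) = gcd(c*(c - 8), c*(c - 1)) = c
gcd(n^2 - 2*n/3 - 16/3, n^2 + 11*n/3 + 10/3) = n + 2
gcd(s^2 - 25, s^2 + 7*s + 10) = s + 5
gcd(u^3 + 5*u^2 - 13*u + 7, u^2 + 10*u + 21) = u + 7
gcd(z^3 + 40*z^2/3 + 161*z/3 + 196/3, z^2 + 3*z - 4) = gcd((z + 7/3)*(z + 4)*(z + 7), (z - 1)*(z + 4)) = z + 4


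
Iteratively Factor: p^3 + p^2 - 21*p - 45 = (p + 3)*(p^2 - 2*p - 15) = (p + 3)^2*(p - 5)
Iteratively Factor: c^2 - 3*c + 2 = (c - 2)*(c - 1)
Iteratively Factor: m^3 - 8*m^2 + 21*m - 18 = (m - 3)*(m^2 - 5*m + 6) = (m - 3)^2*(m - 2)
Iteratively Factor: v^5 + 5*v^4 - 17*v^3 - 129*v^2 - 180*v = (v + 3)*(v^4 + 2*v^3 - 23*v^2 - 60*v) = v*(v + 3)*(v^3 + 2*v^2 - 23*v - 60) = v*(v - 5)*(v + 3)*(v^2 + 7*v + 12) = v*(v - 5)*(v + 3)^2*(v + 4)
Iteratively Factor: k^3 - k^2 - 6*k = (k + 2)*(k^2 - 3*k) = (k - 3)*(k + 2)*(k)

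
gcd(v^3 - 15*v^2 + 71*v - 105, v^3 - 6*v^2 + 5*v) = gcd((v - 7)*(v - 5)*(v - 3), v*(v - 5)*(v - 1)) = v - 5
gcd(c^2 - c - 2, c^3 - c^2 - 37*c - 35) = c + 1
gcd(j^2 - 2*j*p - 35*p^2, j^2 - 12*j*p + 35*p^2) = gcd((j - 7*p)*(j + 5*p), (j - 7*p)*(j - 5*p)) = -j + 7*p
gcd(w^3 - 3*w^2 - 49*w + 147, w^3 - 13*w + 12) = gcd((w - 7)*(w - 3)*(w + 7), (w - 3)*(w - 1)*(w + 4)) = w - 3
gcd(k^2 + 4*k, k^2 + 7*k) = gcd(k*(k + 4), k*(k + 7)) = k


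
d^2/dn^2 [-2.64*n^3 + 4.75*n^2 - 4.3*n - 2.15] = 9.5 - 15.84*n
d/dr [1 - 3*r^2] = -6*r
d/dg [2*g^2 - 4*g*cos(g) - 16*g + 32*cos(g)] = 4*g*sin(g) + 4*g - 32*sin(g) - 4*cos(g) - 16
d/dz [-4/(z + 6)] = 4/(z + 6)^2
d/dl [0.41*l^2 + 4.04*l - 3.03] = 0.82*l + 4.04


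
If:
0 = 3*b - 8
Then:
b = 8/3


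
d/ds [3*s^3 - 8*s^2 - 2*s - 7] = 9*s^2 - 16*s - 2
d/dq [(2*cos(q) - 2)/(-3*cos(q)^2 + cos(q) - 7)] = 6*(sin(q)^2 + 2*cos(q) + 1)*sin(q)/(3*sin(q)^2 + cos(q) - 10)^2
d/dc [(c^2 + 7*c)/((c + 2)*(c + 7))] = 2/(c^2 + 4*c + 4)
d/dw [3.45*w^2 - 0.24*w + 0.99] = 6.9*w - 0.24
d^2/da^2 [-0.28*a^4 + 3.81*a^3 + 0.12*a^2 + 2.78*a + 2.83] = -3.36*a^2 + 22.86*a + 0.24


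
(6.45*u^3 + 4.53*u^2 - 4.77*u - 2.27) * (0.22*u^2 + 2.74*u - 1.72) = 1.419*u^5 + 18.6696*u^4 + 0.268800000000003*u^3 - 21.3608*u^2 + 1.9846*u + 3.9044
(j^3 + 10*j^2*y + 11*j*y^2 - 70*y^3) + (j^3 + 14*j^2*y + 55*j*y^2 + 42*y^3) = 2*j^3 + 24*j^2*y + 66*j*y^2 - 28*y^3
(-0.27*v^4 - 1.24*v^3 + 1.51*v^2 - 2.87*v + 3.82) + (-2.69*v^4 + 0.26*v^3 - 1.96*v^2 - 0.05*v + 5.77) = -2.96*v^4 - 0.98*v^3 - 0.45*v^2 - 2.92*v + 9.59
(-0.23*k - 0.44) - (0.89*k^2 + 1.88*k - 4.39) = -0.89*k^2 - 2.11*k + 3.95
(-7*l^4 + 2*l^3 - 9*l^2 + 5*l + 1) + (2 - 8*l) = -7*l^4 + 2*l^3 - 9*l^2 - 3*l + 3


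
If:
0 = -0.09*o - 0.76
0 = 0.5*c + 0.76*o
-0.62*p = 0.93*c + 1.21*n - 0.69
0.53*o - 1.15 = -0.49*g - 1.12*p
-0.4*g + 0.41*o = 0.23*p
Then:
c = 12.84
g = -15.42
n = -15.33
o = -8.44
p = 11.77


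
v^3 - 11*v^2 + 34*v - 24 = (v - 6)*(v - 4)*(v - 1)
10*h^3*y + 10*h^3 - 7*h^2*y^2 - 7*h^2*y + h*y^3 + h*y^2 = (-5*h + y)*(-2*h + y)*(h*y + h)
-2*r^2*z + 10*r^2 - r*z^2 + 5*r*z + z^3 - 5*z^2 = (-2*r + z)*(r + z)*(z - 5)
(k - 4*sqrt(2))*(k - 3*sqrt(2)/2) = k^2 - 11*sqrt(2)*k/2 + 12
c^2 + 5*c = c*(c + 5)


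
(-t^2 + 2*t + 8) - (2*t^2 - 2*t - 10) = -3*t^2 + 4*t + 18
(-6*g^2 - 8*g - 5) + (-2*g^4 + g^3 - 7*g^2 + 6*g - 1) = -2*g^4 + g^3 - 13*g^2 - 2*g - 6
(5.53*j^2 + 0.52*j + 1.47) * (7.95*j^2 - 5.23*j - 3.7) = 43.9635*j^4 - 24.7879*j^3 - 11.4941*j^2 - 9.6121*j - 5.439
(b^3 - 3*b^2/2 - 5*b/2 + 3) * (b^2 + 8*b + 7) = b^5 + 13*b^4/2 - 15*b^3/2 - 55*b^2/2 + 13*b/2 + 21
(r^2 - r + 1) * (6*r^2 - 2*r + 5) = 6*r^4 - 8*r^3 + 13*r^2 - 7*r + 5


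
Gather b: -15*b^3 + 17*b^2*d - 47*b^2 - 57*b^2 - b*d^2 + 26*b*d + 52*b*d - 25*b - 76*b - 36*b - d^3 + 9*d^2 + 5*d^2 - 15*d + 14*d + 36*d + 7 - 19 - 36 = -15*b^3 + b^2*(17*d - 104) + b*(-d^2 + 78*d - 137) - d^3 + 14*d^2 + 35*d - 48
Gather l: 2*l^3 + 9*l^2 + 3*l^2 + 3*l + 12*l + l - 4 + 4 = 2*l^3 + 12*l^2 + 16*l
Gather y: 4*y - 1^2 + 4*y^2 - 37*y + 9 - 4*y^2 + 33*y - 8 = 0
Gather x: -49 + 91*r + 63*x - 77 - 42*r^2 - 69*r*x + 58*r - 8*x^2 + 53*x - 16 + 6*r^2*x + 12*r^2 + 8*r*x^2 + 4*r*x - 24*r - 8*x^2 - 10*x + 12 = -30*r^2 + 125*r + x^2*(8*r - 16) + x*(6*r^2 - 65*r + 106) - 130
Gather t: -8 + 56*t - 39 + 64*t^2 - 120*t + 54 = 64*t^2 - 64*t + 7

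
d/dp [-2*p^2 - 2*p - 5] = -4*p - 2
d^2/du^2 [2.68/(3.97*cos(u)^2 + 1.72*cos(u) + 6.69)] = (-168.956848*(1 - cos(u)^2)^2 - 54.900336*cos(u)^3 + 192.30876*cos(u)^2 + 140.638896*cos(u) + 42.456024)/(3.97*cos(u)^2 + 1.72*cos(u) + 6.69)^3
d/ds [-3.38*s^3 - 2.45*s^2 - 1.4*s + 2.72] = -10.14*s^2 - 4.9*s - 1.4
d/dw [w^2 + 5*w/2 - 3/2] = 2*w + 5/2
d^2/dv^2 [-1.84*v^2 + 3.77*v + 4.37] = -3.68000000000000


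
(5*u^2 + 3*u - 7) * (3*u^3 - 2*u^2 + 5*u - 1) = 15*u^5 - u^4 - 2*u^3 + 24*u^2 - 38*u + 7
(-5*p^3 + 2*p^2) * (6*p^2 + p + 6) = -30*p^5 + 7*p^4 - 28*p^3 + 12*p^2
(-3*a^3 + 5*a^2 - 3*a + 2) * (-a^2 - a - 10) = 3*a^5 - 2*a^4 + 28*a^3 - 49*a^2 + 28*a - 20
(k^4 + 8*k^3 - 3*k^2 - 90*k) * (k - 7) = k^5 + k^4 - 59*k^3 - 69*k^2 + 630*k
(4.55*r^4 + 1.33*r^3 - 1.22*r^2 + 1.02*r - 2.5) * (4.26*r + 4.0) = 19.383*r^5 + 23.8658*r^4 + 0.122800000000001*r^3 - 0.5348*r^2 - 6.57*r - 10.0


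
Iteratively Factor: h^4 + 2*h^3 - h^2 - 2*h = (h + 1)*(h^3 + h^2 - 2*h) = (h + 1)*(h + 2)*(h^2 - h) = h*(h + 1)*(h + 2)*(h - 1)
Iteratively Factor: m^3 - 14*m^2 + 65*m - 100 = (m - 5)*(m^2 - 9*m + 20) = (m - 5)*(m - 4)*(m - 5)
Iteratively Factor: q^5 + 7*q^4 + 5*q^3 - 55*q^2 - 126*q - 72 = (q - 3)*(q^4 + 10*q^3 + 35*q^2 + 50*q + 24) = (q - 3)*(q + 2)*(q^3 + 8*q^2 + 19*q + 12) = (q - 3)*(q + 1)*(q + 2)*(q^2 + 7*q + 12) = (q - 3)*(q + 1)*(q + 2)*(q + 3)*(q + 4)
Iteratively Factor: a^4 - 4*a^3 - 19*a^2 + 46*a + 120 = (a + 3)*(a^3 - 7*a^2 + 2*a + 40) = (a - 5)*(a + 3)*(a^2 - 2*a - 8) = (a - 5)*(a + 2)*(a + 3)*(a - 4)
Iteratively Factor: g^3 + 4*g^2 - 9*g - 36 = (g + 3)*(g^2 + g - 12) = (g + 3)*(g + 4)*(g - 3)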